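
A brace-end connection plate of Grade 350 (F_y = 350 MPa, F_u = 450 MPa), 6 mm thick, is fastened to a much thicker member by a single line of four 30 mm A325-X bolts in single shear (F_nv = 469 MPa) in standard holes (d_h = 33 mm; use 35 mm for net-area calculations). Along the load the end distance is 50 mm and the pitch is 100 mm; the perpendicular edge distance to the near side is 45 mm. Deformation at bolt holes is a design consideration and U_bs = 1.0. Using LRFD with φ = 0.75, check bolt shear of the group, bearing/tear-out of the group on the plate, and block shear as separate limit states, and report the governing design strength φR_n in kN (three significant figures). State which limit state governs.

Bolt shear: A_b = π·30²/4 = 706.9 mm²; R_n = 469 × 706.9 × 4 × 1 / 1000 = 1326 kN → 0.75 × 1326 = 995 kN.
Bearing: edge l_c = 33.5, r_n = 108.5 kN; interior l_c = 67, r_n = 194.4 kN; R_n = 108.5 + 3·194.4 = 691.7 kN → 519 kN.
Block shear: A_gv = 2100, A_nv = 1365, A_nt = 165 mm²; R_n = min(0.6F_uA_nv, 0.6F_yA_gv) + U_bs·F_u·A_nt = 442.8 kN → 332 kN.
Block shear governs: 332 kN.

332 kN (block shear governs)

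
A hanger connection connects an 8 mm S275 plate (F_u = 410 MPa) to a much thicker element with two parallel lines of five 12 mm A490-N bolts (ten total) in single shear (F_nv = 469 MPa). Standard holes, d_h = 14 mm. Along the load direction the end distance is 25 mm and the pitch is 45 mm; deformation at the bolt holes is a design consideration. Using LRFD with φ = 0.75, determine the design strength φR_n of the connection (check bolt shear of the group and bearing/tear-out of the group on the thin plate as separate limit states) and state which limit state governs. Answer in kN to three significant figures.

Bolt shear: A_b = π·12²/4 = 113.1 mm²; R_n = 469 × 113.1 × 10 × 1 / 1000 = 530.4 kN → 0.75 × 530.4 = 398 kN.
Bearing (1.2 l_c t F_u ≤ 2.4 d t F_u): upper limit = 2.4·12·8·410 / 1000 = 94.46 kN.
  Edge l_c = 25 − 14/2 = 18 → r_n = 70.85 kN; interior l_c = 45 − 14 = 31 → r_n = 94.46 kN.
  R_n,bearing = 2·70.85 + 8·94.46 = 897.4 kN → 0.75 × 897.4 = 673 kN.
Bolt shear governs: 398 kN.

398 kN (bolt shear governs)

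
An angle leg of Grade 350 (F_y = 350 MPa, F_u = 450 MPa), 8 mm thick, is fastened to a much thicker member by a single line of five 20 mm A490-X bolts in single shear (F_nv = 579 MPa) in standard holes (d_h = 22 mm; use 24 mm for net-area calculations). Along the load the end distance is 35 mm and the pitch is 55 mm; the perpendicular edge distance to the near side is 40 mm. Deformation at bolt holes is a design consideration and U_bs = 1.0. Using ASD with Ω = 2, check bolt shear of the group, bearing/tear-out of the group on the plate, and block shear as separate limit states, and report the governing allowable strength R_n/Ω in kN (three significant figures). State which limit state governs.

209 kN (block shear governs)

Bolt shear: A_b = π·20²/4 = 314.2 mm²; R_n = 579 × 314.2 × 5 × 1 / 1000 = 909.5 kN → 909.5 / 2 = 455 kN.
Bearing: edge l_c = 24, r_n = 103.7 kN; interior l_c = 33, r_n = 142.6 kN; R_n = 103.7 + 4·142.6 = 673.9 kN → 337 kN.
Block shear: A_gv = 2040, A_nv = 1176, A_nt = 224 mm²; R_n = min(0.6F_uA_nv, 0.6F_yA_gv) + U_bs·F_u·A_nt = 418.3 kN → 209 kN.
Block shear governs: 209 kN.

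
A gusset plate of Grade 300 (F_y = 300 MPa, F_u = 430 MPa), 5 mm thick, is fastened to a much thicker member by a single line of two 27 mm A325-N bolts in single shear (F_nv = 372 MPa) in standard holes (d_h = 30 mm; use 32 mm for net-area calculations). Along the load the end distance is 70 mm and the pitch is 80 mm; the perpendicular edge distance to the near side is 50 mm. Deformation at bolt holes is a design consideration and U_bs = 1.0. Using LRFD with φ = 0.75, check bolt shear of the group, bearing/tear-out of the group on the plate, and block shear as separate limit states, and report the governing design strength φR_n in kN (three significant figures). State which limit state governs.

Bolt shear: A_b = π·27²/4 = 572.6 mm²; R_n = 372 × 572.6 × 2 × 1 / 1000 = 426 kN → 0.75 × 426 = 319 kN.
Bearing: edge l_c = 55, r_n = 139.3 kN; interior l_c = 50, r_n = 129 kN; R_n = 139.3 + 1·129 = 268.3 kN → 201 kN.
Block shear: A_gv = 750, A_nv = 510, A_nt = 170 mm²; R_n = min(0.6F_uA_nv, 0.6F_yA_gv) + U_bs·F_u·A_nt = 204.7 kN → 154 kN.
Block shear governs: 154 kN.

154 kN (block shear governs)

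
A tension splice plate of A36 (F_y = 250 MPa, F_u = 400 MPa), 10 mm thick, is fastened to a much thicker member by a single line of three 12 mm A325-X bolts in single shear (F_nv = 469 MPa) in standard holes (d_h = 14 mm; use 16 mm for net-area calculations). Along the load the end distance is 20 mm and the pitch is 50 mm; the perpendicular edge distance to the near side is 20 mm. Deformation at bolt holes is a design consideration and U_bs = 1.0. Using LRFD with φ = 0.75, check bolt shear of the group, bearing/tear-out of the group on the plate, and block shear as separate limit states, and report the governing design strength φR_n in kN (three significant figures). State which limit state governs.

119 kN (bolt shear governs)

Bolt shear: A_b = π·12²/4 = 113.1 mm²; R_n = 469 × 113.1 × 3 × 1 / 1000 = 159.1 kN → 0.75 × 159.1 = 119 kN.
Bearing: edge l_c = 13, r_n = 62.4 kN; interior l_c = 36, r_n = 115.2 kN; R_n = 62.4 + 2·115.2 = 292.8 kN → 220 kN.
Block shear: A_gv = 1200, A_nv = 800, A_nt = 120 mm²; R_n = min(0.6F_uA_nv, 0.6F_yA_gv) + U_bs·F_u·A_nt = 228 kN → 171 kN.
Bolt shear governs: 119 kN.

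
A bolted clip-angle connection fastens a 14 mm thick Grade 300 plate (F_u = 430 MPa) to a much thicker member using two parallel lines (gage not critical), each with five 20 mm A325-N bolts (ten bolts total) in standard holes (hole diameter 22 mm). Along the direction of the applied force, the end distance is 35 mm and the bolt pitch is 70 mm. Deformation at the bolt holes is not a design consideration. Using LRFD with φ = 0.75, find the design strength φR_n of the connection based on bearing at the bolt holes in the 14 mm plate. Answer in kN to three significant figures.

2490 kN

Per bolt r_n = 1.5 l_c t F_u ≤ 3.0 d t F_u; upper limit = 3.0 × 20 × 14 × 430 / 1000 = 361.2 kN.
Edge bolt: l_c = 35 − 22/2 = 24 mm → 1.5 × 24 × 14 × 430 / 1000 = 216.7 → r_n = 216.7 kN.
Interior bolts: l_c = 70 − 22 = 48 mm → 1.5 × 48 × 14 × 430 / 1000 = 433.4 → r_n = 361.2 kN.
R_n = 2 × 216.7 + 8 × 361.2 = 3323 kN.
Design strength φR_n = 0.75 × 3323 = 2490 kN.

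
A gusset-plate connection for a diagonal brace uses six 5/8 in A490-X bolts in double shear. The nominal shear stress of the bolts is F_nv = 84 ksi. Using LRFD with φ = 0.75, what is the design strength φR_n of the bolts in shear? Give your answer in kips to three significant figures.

A_b = π × 0.625² / 4 = 0.3068 in².
R_n = F_nv · A_b · n · n_s = 84 × 0.3068 × 6 × 2 = 309.3 kips.
Design strength φR_n = 0.75 × 309.3 = 232 kips.

232 kips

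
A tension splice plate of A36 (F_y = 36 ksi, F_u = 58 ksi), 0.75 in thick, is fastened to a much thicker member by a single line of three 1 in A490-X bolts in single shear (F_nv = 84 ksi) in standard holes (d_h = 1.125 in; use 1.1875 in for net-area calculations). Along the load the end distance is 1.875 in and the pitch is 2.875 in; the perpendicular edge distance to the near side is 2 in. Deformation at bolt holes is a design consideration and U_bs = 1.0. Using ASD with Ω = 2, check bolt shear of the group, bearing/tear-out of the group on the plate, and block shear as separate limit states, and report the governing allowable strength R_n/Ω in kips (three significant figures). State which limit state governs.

Bolt shear: A_b = π·1²/4 = 0.7854 in²; R_n = 84 × 0.7854 × 3 × 1 = 197.9 kips → 197.9 / 2 = 99 kips.
Bearing: edge l_c = 1.312, r_n = 68.51 kips; interior l_c = 1.75, r_n = 91.35 kips; R_n = 68.51 + 2·91.35 = 251.2 kips → 126 kips.
Block shear: A_gv = 5.719, A_nv = 3.492, A_nt = 1.055 in²; R_n = min(0.6F_uA_nv, 0.6F_yA_gv) + U_bs·F_u·A_nt = 182.7 kips → 91.3 kips.
Block shear governs: 91.3 kips.

91.3 kips (block shear governs)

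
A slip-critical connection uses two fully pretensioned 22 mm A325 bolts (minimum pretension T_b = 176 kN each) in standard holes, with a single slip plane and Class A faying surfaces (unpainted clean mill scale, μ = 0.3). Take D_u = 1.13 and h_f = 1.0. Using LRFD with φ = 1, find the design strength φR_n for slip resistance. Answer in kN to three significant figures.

R_n = μ · D_u · h_f · T_b · n_s · n_b = 0.3 × 1.13 × 1.0 × 176 × 1 × 2 = 119.3 kN.
Design strength φR_n = 1 × 119.3 = 119 kN.

119 kN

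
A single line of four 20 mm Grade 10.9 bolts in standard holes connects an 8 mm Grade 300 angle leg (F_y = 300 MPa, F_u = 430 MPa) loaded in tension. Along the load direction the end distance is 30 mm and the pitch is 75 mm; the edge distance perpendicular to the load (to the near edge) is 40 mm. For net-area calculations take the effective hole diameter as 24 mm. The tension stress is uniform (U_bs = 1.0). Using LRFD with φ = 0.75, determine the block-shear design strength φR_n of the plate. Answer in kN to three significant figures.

Shear plane L_v = 30 + 3·75 = 255 mm; A_gv = 255 × 8 = 2040 mm².
A_nv = (255 − 3.5·24) × 8 = 1368 mm².
A_nt = (40 − 0.5·24) × 8 = 224 mm².
0.6 F_u A_nv = 352.9 kN; 0.6 F_y A_gv = 367.2 kN → shear rupture governs the shear term.
R_n = 352.9 + 1.0 × 430 × 224 / 1000 = 449.3 kN.
Design strength φR_n = 0.75 × 449.3 = 337 kN.

337 kN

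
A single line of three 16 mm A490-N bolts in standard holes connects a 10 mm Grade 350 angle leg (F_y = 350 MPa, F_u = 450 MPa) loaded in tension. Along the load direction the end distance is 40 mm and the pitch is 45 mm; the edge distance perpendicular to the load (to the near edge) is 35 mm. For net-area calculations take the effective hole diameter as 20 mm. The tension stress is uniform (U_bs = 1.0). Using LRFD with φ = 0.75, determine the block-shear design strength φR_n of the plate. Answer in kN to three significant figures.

246 kN

Shear plane L_v = 40 + 2·45 = 130 mm; A_gv = 130 × 10 = 1300 mm².
A_nv = (130 − 2.5·20) × 10 = 800 mm².
A_nt = (35 − 0.5·20) × 10 = 250 mm².
0.6 F_u A_nv = 216 kN; 0.6 F_y A_gv = 273 kN → shear rupture governs the shear term.
R_n = 216 + 1.0 × 450 × 250 / 1000 = 328.5 kN.
Design strength φR_n = 0.75 × 328.5 = 246 kN.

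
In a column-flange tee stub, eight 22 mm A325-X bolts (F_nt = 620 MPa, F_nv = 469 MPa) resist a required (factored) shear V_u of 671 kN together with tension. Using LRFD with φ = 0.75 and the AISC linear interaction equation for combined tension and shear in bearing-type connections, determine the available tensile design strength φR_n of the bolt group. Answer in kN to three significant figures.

951 kN

A_b = π·22²/4 = 380.1 mm²; f_rv = 671 × 1000 / (8 × 380.1) = 220.6 MPa.
F'_nt = 1.3 F_nt − (F_nt / φF_nv) f_rv = 1.3·620 − (620/(0.75·469))·220.6 = 417.1 MPa, capped at F_nt → F'_nt = 417.1 MPa.
R_n = F'_nt · A_b · n = 417.1 × 380.1 × 8 / 1000 = 1268 kN.
Design strength φR_n = 0.75 × 1268 = 951 kN.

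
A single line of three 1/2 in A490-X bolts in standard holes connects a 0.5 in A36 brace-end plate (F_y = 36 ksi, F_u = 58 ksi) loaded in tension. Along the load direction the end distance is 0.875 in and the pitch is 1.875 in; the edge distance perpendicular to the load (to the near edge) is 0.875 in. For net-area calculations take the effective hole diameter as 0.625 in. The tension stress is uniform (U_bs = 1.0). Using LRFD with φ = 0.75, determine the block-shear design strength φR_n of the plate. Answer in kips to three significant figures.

Shear plane L_v = 0.875 + 2·1.875 = 4.625 in; A_gv = 4.625 × 0.5 = 2.312 in².
A_nv = (4.625 − 2.5·0.625) × 0.5 = 1.531 in².
A_nt = (0.875 − 0.5·0.625) × 0.5 = 0.2812 in².
0.6 F_u A_nv = 53.29 kips; 0.6 F_y A_gv = 49.95 kips → shear yielding governs the shear term.
R_n = 49.95 + 1.0 × 58 × 0.2812 = 66.26 kips.
Design strength φR_n = 0.75 × 66.26 = 49.7 kips.

49.7 kips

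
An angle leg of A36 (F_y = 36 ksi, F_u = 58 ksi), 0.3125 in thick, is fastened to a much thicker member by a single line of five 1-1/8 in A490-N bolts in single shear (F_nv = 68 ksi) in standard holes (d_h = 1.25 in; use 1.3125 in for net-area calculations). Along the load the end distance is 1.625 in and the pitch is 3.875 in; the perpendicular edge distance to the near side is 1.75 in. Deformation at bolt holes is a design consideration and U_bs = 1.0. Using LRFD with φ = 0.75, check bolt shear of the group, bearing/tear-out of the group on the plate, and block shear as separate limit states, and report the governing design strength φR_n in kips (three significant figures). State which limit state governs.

102 kips (block shear governs)

Bolt shear: A_b = π·1.125²/4 = 0.994 in²; R_n = 68 × 0.994 × 5 × 1 = 338 kips → 0.75 × 338 = 253 kips.
Bearing: edge l_c = 1, r_n = 21.75 kips; interior l_c = 2.625, r_n = 48.94 kips; R_n = 21.75 + 4·48.94 = 217.5 kips → 163 kips.
Block shear: A_gv = 5.352, A_nv = 3.506, A_nt = 0.3418 in²; R_n = min(0.6F_uA_nv, 0.6F_yA_gv) + U_bs·F_u·A_nt = 135.4 kips → 102 kips.
Block shear governs: 102 kips.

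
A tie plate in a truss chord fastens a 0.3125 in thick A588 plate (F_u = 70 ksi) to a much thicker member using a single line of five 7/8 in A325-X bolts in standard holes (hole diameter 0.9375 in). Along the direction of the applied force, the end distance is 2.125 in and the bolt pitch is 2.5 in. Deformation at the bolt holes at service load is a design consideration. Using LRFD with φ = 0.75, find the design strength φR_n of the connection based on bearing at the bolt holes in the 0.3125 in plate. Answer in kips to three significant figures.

Per bolt r_n = 1.2 l_c t F_u ≤ 2.4 d t F_u; upper limit = 2.4 × 0.875 × 0.3125 × 70 = 45.94 kips.
Edge bolt: l_c = 2.125 − 0.9375/2 = 1.656 in → 1.2 × 1.656 × 0.3125 × 70 = 43.48 → r_n = 43.48 kips.
Interior bolts: l_c = 2.5 − 0.9375 = 1.562 in → 1.2 × 1.562 × 0.3125 × 70 = 41.02 → r_n = 41.02 kips.
R_n = 1 × 43.48 + 4 × 41.02 = 207.5 kips.
Design strength φR_n = 0.75 × 207.5 = 156 kips.

156 kips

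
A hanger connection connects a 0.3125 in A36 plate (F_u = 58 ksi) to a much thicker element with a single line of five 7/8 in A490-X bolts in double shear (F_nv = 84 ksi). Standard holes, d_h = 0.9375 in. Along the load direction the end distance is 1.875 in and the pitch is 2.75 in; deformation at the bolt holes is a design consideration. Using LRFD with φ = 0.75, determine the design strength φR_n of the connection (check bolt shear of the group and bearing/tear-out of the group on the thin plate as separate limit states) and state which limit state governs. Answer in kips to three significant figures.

Bolt shear: A_b = π·0.875²/4 = 0.6013 in²; R_n = 84 × 0.6013 × 5 × 2 = 505.1 kips → 0.75 × 505.1 = 379 kips.
Bearing (1.2 l_c t F_u ≤ 2.4 d t F_u): upper limit = 2.4·0.875·0.3125·58 = 38.06 kips.
  Edge l_c = 1.875 − 0.9375/2 = 1.406 → r_n = 30.59 kips; interior l_c = 2.75 − 0.9375 = 1.812 → r_n = 38.06 kips.
  R_n,bearing = 1·30.59 + 4·38.06 = 182.8 kips → 0.75 × 182.8 = 137 kips.
Bearing governs: 137 kips.

137 kips (bearing governs)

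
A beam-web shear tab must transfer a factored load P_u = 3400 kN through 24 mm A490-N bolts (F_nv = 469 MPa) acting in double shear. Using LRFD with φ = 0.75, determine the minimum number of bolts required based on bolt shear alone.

A_b = π·24²/4 = 452.4 mm².
Per-bolt design strength φR_n = 0.75 × 469 × 452.4 × 2 / 1000 = 318.3 kN.
n ≥ 3400 / 318.3 = 10.68 → use 11 bolts.

11 bolts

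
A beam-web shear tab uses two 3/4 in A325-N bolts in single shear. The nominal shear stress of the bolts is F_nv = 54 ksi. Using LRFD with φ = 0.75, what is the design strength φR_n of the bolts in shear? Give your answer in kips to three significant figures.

A_b = π × 0.75² / 4 = 0.4418 in².
R_n = F_nv · A_b · n · n_s = 54 × 0.4418 × 2 × 1 = 47.71 kips.
Design strength φR_n = 0.75 × 47.71 = 35.8 kips.

35.8 kips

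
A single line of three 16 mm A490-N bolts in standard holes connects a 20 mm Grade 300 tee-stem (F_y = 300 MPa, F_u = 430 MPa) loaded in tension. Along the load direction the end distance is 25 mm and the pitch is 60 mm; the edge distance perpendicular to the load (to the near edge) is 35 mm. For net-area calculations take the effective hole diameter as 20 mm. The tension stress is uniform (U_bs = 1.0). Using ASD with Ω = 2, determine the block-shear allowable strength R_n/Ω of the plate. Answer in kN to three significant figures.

Shear plane L_v = 25 + 2·60 = 145 mm; A_gv = 145 × 20 = 2900 mm².
A_nv = (145 − 2.5·20) × 20 = 1900 mm².
A_nt = (35 − 0.5·20) × 20 = 500 mm².
0.6 F_u A_nv = 490.2 kN; 0.6 F_y A_gv = 522 kN → shear rupture governs the shear term.
R_n = 490.2 + 1.0 × 430 × 500 / 1000 = 705.2 kN.
Allowable strength R_n/Ω = 705.2 / 2 = 353 kN.

353 kN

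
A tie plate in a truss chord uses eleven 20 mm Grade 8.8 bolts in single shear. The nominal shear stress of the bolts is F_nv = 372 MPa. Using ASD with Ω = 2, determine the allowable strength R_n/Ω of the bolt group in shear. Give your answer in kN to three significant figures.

A_b = π × 20² / 4 = 314.2 mm².
R_n = F_nv · A_b · n · n_s = 372 × 314.2 × 11 × 1 / 1000 = 1286 kN.
Allowable strength R_n/Ω = 1286 / 2 = 643 kN.

643 kN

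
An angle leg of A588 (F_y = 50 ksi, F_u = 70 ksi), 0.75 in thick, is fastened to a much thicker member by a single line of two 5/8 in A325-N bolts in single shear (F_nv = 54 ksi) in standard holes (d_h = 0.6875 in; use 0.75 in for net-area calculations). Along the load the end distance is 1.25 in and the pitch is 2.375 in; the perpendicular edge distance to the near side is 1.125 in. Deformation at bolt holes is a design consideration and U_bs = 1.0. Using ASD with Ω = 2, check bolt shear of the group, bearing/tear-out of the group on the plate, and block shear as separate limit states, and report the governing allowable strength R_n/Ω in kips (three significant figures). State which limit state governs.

16.6 kips (bolt shear governs)

Bolt shear: A_b = π·0.625²/4 = 0.3068 in²; R_n = 54 × 0.3068 × 2 × 1 = 33.13 kips → 33.13 / 2 = 16.6 kips.
Bearing: edge l_c = 0.9062, r_n = 57.09 kips; interior l_c = 1.688, r_n = 78.75 kips; R_n = 57.09 + 1·78.75 = 135.8 kips → 67.9 kips.
Block shear: A_gv = 2.719, A_nv = 1.875, A_nt = 0.5625 in²; R_n = min(0.6F_uA_nv, 0.6F_yA_gv) + U_bs·F_u·A_nt = 118.1 kips → 59.1 kips.
Bolt shear governs: 16.6 kips.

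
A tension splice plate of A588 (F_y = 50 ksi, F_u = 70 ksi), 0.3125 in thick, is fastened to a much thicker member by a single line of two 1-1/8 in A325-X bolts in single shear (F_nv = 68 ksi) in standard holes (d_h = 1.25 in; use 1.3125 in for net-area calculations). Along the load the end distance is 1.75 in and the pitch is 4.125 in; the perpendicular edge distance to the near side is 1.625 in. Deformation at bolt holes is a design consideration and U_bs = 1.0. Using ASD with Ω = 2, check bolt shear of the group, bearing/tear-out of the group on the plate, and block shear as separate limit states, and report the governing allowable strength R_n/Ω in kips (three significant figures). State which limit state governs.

36.2 kips (block shear governs)

Bolt shear: A_b = π·1.125²/4 = 0.994 in²; R_n = 68 × 0.994 × 2 × 1 = 135.2 kips → 135.2 / 2 = 67.6 kips.
Bearing: edge l_c = 1.125, r_n = 29.53 kips; interior l_c = 2.875, r_n = 59.06 kips; R_n = 29.53 + 1·59.06 = 88.59 kips → 44.3 kips.
Block shear: A_gv = 1.836, A_nv = 1.221, A_nt = 0.3027 in²; R_n = min(0.6F_uA_nv, 0.6F_yA_gv) + U_bs·F_u·A_nt = 72.46 kips → 36.2 kips.
Block shear governs: 36.2 kips.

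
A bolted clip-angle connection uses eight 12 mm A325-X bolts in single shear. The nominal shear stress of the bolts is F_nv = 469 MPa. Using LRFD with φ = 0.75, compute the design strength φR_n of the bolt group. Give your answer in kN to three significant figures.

A_b = π × 12² / 4 = 113.1 mm².
R_n = F_nv · A_b · n · n_s = 469 × 113.1 × 8 × 1 / 1000 = 424.3 kN.
Design strength φR_n = 0.75 × 424.3 = 318 kN.

318 kN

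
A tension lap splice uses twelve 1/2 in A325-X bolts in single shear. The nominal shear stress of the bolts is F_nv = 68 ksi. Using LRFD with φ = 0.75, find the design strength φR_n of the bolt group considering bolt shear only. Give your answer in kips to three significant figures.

A_b = π × 0.5² / 4 = 0.1963 in².
R_n = F_nv · A_b · n · n_s = 68 × 0.1963 × 12 × 1 = 160.2 kips.
Design strength φR_n = 0.75 × 160.2 = 120 kips.

120 kips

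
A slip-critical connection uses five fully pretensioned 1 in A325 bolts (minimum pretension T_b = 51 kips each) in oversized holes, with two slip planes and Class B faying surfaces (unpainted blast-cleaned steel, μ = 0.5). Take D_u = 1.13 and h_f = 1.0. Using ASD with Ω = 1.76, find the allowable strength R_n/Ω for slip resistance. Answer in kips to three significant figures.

R_n = μ · D_u · h_f · T_b · n_s · n_b = 0.5 × 1.13 × 1.0 × 51 × 2 × 5 = 288.1 kips.
Allowable strength R_n/Ω = 288.1 / 1.76 = 164 kips.

164 kips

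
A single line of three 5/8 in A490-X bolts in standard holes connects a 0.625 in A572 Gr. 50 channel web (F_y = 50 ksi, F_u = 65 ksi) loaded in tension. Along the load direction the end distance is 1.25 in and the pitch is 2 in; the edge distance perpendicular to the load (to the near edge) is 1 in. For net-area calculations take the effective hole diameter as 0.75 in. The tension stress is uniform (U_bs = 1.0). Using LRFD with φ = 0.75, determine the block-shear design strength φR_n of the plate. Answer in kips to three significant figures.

80.7 kips

Shear plane L_v = 1.25 + 2·2 = 5.25 in; A_gv = 5.25 × 0.625 = 3.281 in².
A_nv = (5.25 − 2.5·0.75) × 0.625 = 2.109 in².
A_nt = (1 − 0.5·0.75) × 0.625 = 0.3906 in².
0.6 F_u A_nv = 82.27 kips; 0.6 F_y A_gv = 98.44 kips → shear rupture governs the shear term.
R_n = 82.27 + 1.0 × 65 × 0.3906 = 107.7 kips.
Design strength φR_n = 0.75 × 107.7 = 80.7 kips.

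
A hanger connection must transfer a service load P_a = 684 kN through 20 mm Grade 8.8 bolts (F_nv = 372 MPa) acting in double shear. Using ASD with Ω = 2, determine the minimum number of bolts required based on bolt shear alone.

A_b = π·20²/4 = 314.2 mm².
Per-bolt allowable strength R_n/Ω = 372 × 314.2 × 2 / 1000 / 2 = 116.9 kN.
n ≥ 684 / 116.9 = 5.853 → use 6 bolts.

6 bolts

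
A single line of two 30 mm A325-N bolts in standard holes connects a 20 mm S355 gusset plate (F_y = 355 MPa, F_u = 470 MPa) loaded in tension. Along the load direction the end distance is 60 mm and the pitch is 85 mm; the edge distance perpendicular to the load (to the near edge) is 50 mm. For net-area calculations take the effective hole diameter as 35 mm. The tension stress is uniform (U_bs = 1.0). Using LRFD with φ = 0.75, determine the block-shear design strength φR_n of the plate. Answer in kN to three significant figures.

620 kN

Shear plane L_v = 60 + 1·85 = 145 mm; A_gv = 145 × 20 = 2900 mm².
A_nv = (145 − 1.5·35) × 20 = 1850 mm².
A_nt = (50 − 0.5·35) × 20 = 650 mm².
0.6 F_u A_nv = 521.7 kN; 0.6 F_y A_gv = 617.7 kN → shear rupture governs the shear term.
R_n = 521.7 + 1.0 × 470 × 650 / 1000 = 827.2 kN.
Design strength φR_n = 0.75 × 827.2 = 620 kN.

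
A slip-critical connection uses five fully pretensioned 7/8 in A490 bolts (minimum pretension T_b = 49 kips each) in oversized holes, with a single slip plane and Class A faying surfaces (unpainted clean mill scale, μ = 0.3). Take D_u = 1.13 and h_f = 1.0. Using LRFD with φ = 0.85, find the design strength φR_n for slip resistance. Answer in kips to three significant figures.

R_n = μ · D_u · h_f · T_b · n_s · n_b = 0.3 × 1.13 × 1.0 × 49 × 1 × 5 = 83.05 kips.
Design strength φR_n = 0.85 × 83.05 = 70.6 kips.

70.6 kips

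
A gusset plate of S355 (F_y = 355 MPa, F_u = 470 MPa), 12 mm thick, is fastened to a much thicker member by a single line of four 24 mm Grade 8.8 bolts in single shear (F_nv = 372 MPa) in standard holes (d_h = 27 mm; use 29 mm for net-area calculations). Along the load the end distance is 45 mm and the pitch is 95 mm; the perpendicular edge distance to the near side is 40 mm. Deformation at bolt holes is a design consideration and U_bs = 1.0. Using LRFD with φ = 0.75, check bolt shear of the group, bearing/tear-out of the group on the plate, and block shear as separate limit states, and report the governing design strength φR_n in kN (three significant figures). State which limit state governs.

505 kN (bolt shear governs)

Bolt shear: A_b = π·24²/4 = 452.4 mm²; R_n = 372 × 452.4 × 4 × 1 / 1000 = 673.2 kN → 0.75 × 673.2 = 505 kN.
Bearing: edge l_c = 31.5, r_n = 213.2 kN; interior l_c = 68, r_n = 324.9 kN; R_n = 213.2 + 3·324.9 = 1188 kN → 891 kN.
Block shear: A_gv = 3960, A_nv = 2742, A_nt = 306 mm²; R_n = min(0.6F_uA_nv, 0.6F_yA_gv) + U_bs·F_u·A_nt = 917.1 kN → 688 kN.
Bolt shear governs: 505 kN.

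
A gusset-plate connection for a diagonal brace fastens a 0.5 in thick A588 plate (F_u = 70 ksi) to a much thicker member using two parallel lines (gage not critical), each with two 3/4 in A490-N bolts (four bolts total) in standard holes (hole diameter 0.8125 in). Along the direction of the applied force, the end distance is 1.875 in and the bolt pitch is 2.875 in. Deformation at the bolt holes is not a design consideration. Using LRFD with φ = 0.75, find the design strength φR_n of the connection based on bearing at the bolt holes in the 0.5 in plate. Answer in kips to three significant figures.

234 kips

Per bolt r_n = 1.5 l_c t F_u ≤ 3.0 d t F_u; upper limit = 3.0 × 0.75 × 0.5 × 70 = 78.75 kips.
Edge bolt: l_c = 1.875 − 0.8125/2 = 1.469 in → 1.5 × 1.469 × 0.5 × 70 = 77.11 → r_n = 77.11 kips.
Interior bolts: l_c = 2.875 − 0.8125 = 2.062 in → 1.5 × 2.062 × 0.5 × 70 = 108.3 → r_n = 78.75 kips.
R_n = 2 × 77.11 + 2 × 78.75 = 311.7 kips.
Design strength φR_n = 0.75 × 311.7 = 234 kips.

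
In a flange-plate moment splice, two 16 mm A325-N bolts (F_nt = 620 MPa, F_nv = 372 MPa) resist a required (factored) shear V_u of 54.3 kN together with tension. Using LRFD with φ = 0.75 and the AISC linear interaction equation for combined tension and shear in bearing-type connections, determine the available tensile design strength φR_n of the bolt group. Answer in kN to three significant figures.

A_b = π·16²/4 = 201.1 mm²; f_rv = 54.3 × 1000 / (2 × 201.1) = 135 MPa.
F'_nt = 1.3 F_nt − (F_nt / φF_nv) f_rv = 1.3·620 − (620/(0.75·372))·135 = 505.9 MPa, capped at F_nt → F'_nt = 505.9 MPa.
R_n = F'_nt · A_b · n = 505.9 × 201.1 × 2 / 1000 = 203.4 kN.
Design strength φR_n = 0.75 × 203.4 = 153 kN.

153 kN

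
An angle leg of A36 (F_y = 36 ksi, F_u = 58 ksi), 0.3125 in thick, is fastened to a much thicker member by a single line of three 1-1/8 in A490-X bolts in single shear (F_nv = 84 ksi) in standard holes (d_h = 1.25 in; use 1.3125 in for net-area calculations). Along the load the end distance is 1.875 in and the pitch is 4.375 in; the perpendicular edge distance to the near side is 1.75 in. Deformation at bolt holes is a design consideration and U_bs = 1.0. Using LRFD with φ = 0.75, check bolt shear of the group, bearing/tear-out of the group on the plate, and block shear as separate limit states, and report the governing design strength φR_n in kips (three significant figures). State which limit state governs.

68.7 kips (block shear governs)

Bolt shear: A_b = π·1.125²/4 = 0.994 in²; R_n = 84 × 0.994 × 3 × 1 = 250.5 kips → 0.75 × 250.5 = 188 kips.
Bearing: edge l_c = 1.25, r_n = 27.19 kips; interior l_c = 3.125, r_n = 48.94 kips; R_n = 27.19 + 2·48.94 = 125.1 kips → 93.8 kips.
Block shear: A_gv = 3.32, A_nv = 2.295, A_nt = 0.3418 in²; R_n = min(0.6F_uA_nv, 0.6F_yA_gv) + U_bs·F_u·A_nt = 91.54 kips → 68.7 kips.
Block shear governs: 68.7 kips.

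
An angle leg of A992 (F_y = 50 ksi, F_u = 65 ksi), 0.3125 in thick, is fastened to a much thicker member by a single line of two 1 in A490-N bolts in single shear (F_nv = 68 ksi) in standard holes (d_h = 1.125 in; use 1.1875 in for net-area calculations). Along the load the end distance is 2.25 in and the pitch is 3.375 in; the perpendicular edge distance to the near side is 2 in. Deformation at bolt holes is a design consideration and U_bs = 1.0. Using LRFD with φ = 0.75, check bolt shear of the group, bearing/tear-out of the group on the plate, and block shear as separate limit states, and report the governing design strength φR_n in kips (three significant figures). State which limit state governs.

Bolt shear: A_b = π·1²/4 = 0.7854 in²; R_n = 68 × 0.7854 × 2 × 1 = 106.8 kips → 0.75 × 106.8 = 80.1 kips.
Bearing: edge l_c = 1.688, r_n = 41.13 kips; interior l_c = 2.25, r_n = 48.75 kips; R_n = 41.13 + 1·48.75 = 89.88 kips → 67.4 kips.
Block shear: A_gv = 1.758, A_nv = 1.201, A_nt = 0.4395 in²; R_n = min(0.6F_uA_nv, 0.6F_yA_gv) + U_bs·F_u·A_nt = 75.41 kips → 56.6 kips.
Block shear governs: 56.6 kips.

56.6 kips (block shear governs)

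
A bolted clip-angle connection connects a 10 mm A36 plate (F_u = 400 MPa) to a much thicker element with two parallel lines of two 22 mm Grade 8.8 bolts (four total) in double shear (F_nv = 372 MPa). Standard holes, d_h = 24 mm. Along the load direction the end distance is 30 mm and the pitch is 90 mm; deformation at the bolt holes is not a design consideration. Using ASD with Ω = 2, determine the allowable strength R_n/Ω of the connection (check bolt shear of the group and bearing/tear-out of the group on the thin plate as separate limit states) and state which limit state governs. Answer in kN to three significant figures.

Bolt shear: A_b = π·22²/4 = 380.1 mm²; R_n = 372 × 380.1 × 4 × 2 / 1000 = 1131 kN → 1131 / 2 = 566 kN.
Bearing (1.5 l_c t F_u ≤ 3.0 d t F_u): upper limit = 3.0·22·10·400 / 1000 = 264 kN.
  Edge l_c = 30 − 24/2 = 18 → r_n = 108 kN; interior l_c = 90 − 24 = 66 → r_n = 264 kN.
  R_n,bearing = 2·108 + 2·264 = 744 kN → 744 / 2 = 372 kN.
Bearing governs: 372 kN.

372 kN (bearing governs)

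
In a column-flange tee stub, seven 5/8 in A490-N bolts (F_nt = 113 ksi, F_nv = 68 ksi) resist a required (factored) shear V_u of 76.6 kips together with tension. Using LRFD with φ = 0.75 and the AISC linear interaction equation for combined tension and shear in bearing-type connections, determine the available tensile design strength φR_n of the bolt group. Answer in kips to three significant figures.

A_b = π·0.625²/4 = 0.3068 in²; f_rv = 76.6 / (7 × 0.3068) = 35.67 ksi.
F'_nt = 1.3 F_nt − (F_nt / φF_nv) f_rv = 1.3·113 − (113/(0.75·68))·35.67 = 67.87 ksi, capped at F_nt → F'_nt = 67.87 ksi.
R_n = F'_nt · A_b · n = 67.87 × 0.3068 × 7 = 145.8 kips.
Design strength φR_n = 0.75 × 145.8 = 109 kips.

109 kips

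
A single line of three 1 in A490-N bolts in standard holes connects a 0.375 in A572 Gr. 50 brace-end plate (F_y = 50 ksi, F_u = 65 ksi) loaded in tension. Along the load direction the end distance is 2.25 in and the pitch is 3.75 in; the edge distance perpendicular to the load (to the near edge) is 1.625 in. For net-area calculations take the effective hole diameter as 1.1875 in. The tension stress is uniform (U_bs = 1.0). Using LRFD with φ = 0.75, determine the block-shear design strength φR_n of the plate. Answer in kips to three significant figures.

93.2 kips

Shear plane L_v = 2.25 + 2·3.75 = 9.75 in; A_gv = 9.75 × 0.375 = 3.656 in².
A_nv = (9.75 − 2.5·1.1875) × 0.375 = 2.543 in².
A_nt = (1.625 − 0.5·1.1875) × 0.375 = 0.3867 in².
0.6 F_u A_nv = 99.18 kips; 0.6 F_y A_gv = 109.7 kips → shear rupture governs the shear term.
R_n = 99.18 + 1.0 × 65 × 0.3867 = 124.3 kips.
Design strength φR_n = 0.75 × 124.3 = 93.2 kips.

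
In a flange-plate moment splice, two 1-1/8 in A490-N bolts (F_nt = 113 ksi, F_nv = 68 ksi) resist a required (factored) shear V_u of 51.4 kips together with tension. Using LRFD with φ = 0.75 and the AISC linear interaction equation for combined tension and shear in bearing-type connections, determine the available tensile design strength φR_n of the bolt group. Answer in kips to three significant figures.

A_b = π·1.125²/4 = 0.994 in²; f_rv = 51.4 / (2 × 0.994) = 25.85 ksi.
F'_nt = 1.3 F_nt − (F_nt / φF_nv) f_rv = 1.3·113 − (113/(0.75·68))·25.85 = 89.61 ksi, capped at F_nt → F'_nt = 89.61 ksi.
R_n = F'_nt · A_b · n = 89.61 × 0.994 × 2 = 178.2 kips.
Design strength φR_n = 0.75 × 178.2 = 134 kips.

134 kips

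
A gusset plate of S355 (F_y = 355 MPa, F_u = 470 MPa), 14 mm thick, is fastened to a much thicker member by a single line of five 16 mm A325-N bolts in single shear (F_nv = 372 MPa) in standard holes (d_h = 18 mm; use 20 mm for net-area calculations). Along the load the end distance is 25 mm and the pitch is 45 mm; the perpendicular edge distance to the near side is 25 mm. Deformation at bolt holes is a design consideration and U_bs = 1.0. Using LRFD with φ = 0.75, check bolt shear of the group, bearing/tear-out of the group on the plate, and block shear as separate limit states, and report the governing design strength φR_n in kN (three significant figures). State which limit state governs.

Bolt shear: A_b = π·16²/4 = 201.1 mm²; R_n = 372 × 201.1 × 5 × 1 / 1000 = 374 kN → 0.75 × 374 = 280 kN.
Bearing: edge l_c = 16, r_n = 126.3 kN; interior l_c = 27, r_n = 213.2 kN; R_n = 126.3 + 4·213.2 = 979.1 kN → 734 kN.
Block shear: A_gv = 2870, A_nv = 1610, A_nt = 210 mm²; R_n = min(0.6F_uA_nv, 0.6F_yA_gv) + U_bs·F_u·A_nt = 552.7 kN → 415 kN.
Bolt shear governs: 280 kN.

280 kN (bolt shear governs)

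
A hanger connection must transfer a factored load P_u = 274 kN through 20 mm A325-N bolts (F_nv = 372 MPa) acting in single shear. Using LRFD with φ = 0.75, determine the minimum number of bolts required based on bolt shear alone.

4 bolts

A_b = π·20²/4 = 314.2 mm².
Per-bolt design strength φR_n = 0.75 × 372 × 314.2 × 1 / 1000 = 87.65 kN.
n ≥ 274 / 87.65 = 3.126 → use 4 bolts.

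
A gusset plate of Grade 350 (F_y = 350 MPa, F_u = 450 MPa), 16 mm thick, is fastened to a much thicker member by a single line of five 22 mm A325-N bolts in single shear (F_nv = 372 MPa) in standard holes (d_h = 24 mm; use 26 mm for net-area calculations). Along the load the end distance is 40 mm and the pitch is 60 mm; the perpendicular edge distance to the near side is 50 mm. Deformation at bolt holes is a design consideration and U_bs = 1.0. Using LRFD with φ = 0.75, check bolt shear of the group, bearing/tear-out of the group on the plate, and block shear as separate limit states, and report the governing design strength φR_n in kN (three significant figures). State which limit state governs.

Bolt shear: A_b = π·22²/4 = 380.1 mm²; R_n = 372 × 380.1 × 5 × 1 / 1000 = 707 kN → 0.75 × 707 = 530 kN.
Bearing: edge l_c = 28, r_n = 241.9 kN; interior l_c = 36, r_n = 311 kN; R_n = 241.9 + 4·311 = 1486 kN → 1110 kN.
Block shear: A_gv = 4480, A_nv = 2608, A_nt = 592 mm²; R_n = min(0.6F_uA_nv, 0.6F_yA_gv) + U_bs·F_u·A_nt = 970.6 kN → 728 kN.
Bolt shear governs: 530 kN.

530 kN (bolt shear governs)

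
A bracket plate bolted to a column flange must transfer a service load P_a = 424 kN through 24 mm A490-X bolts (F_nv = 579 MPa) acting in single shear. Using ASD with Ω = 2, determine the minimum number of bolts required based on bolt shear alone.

4 bolts

A_b = π·24²/4 = 452.4 mm².
Per-bolt allowable strength R_n/Ω = 579 × 452.4 × 1 / 1000 / 2 = 131 kN.
n ≥ 424 / 131 = 3.237 → use 4 bolts.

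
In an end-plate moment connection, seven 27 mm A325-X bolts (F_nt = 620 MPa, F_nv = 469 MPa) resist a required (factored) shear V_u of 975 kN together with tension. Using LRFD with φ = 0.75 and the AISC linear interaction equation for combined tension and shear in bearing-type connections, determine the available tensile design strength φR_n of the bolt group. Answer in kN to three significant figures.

1130 kN

A_b = π·27²/4 = 572.6 mm²; f_rv = 975 × 1000 / (7 × 572.6) = 243.3 MPa.
F'_nt = 1.3 F_nt − (F_nt / φF_nv) f_rv = 1.3·620 − (620/(0.75·469))·243.3 = 377.2 MPa, capped at F_nt → F'_nt = 377.2 MPa.
R_n = F'_nt · A_b · n = 377.2 × 572.6 × 7 / 1000 = 1512 kN.
Design strength φR_n = 0.75 × 1512 = 1130 kN.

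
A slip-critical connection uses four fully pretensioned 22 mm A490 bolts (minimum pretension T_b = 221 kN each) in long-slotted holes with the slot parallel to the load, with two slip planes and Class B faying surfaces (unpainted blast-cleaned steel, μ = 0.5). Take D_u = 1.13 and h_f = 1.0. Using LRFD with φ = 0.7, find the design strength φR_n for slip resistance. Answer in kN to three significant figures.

R_n = μ · D_u · h_f · T_b · n_s · n_b = 0.5 × 1.13 × 1.0 × 221 × 2 × 4 = 998.9 kN.
Design strength φR_n = 0.7 × 998.9 = 699 kN.

699 kN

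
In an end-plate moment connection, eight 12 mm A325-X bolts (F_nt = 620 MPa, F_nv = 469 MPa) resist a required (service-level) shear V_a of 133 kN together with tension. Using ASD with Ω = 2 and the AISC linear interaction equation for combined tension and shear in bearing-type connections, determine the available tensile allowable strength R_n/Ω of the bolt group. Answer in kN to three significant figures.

189 kN

A_b = π·12²/4 = 113.1 mm²; f_rv = 133 × 1000 / (8 × 113.1) = 147 MPa.
F'_nt = 1.3 F_nt − (Ω F_nt / F_nv) f_rv = 1.3·620 − (2·620/469)·147 = 417.4 MPa, capped at F_nt → F'_nt = 417.4 MPa.
R_n = F'_nt · A_b · n = 417.4 × 113.1 × 8 / 1000 = 377.6 kN.
Allowable strength R_n/Ω = 377.6 / 2 = 189 kN.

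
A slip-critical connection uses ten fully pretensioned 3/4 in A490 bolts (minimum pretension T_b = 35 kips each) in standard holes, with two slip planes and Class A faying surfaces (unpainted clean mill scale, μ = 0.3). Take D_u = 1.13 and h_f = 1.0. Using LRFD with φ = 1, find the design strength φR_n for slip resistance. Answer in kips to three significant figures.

R_n = μ · D_u · h_f · T_b · n_s · n_b = 0.3 × 1.13 × 1.0 × 35 × 2 × 10 = 237.3 kips.
Design strength φR_n = 1 × 237.3 = 237 kips.

237 kips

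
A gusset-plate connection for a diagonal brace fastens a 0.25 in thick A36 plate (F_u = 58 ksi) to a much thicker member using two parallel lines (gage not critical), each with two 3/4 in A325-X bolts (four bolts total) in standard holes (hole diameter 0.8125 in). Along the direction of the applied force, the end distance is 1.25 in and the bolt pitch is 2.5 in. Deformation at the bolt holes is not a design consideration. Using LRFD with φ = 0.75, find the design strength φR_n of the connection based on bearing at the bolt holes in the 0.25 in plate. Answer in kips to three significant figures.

Per bolt r_n = 1.5 l_c t F_u ≤ 3.0 d t F_u; upper limit = 3.0 × 0.75 × 0.25 × 58 = 32.62 kips.
Edge bolt: l_c = 1.25 − 0.8125/2 = 0.8438 in → 1.5 × 0.8438 × 0.25 × 58 = 18.35 → r_n = 18.35 kips.
Interior bolts: l_c = 2.5 − 0.8125 = 1.688 in → 1.5 × 1.688 × 0.25 × 58 = 36.7 → r_n = 32.62 kips.
R_n = 2 × 18.35 + 2 × 32.62 = 102 kips.
Design strength φR_n = 0.75 × 102 = 76.5 kips.

76.5 kips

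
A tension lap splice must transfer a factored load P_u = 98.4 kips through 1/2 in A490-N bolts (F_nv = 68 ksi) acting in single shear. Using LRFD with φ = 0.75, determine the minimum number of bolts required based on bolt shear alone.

A_b = π·0.5²/4 = 0.1963 in².
Per-bolt design strength φR_n = 0.75 × 68 × 0.1963 × 1 = 10.01 kips.
n ≥ 98.4 / 10.01 = 9.826 → use 10 bolts.

10 bolts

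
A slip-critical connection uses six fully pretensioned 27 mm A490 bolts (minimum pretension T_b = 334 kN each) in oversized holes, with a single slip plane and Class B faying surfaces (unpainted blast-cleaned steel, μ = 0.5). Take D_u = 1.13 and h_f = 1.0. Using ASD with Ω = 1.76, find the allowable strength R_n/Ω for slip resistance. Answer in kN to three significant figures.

R_n = μ · D_u · h_f · T_b · n_s · n_b = 0.5 × 1.13 × 1.0 × 334 × 1 × 6 = 1132 kN.
Allowable strength R_n/Ω = 1132 / 1.76 = 643 kN.

643 kN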